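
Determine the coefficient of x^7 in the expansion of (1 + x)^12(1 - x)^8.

Coefficient of x^7 = Σ_{j} C(12,j)·1^j·C(8,7-j)·(-1)^(7-j) for j from 0 to 7.
= (-8) + 336 + (-3696) + 15400 + (-27720) + 22176 + (-7392) + 792 = -112.

-112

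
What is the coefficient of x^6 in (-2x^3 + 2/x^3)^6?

960

General term: C(6,j)·(-2x^3)^j·(2/x^3)^(6-j), with x-exponent 3j − 3(6−j) = 6j − 18.
Set 6j − 18 = 6: j = 4.
C(6,4) = 15; (-2)^4 = 16; 2^2 = 4.
Coefficient = 15 · 16 · 4 = 960.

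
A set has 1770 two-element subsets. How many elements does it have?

n(n−1)/2 = 1770 ⇒ n(n−1) = 3540. Since 60·59 = 3540, n = 60.

60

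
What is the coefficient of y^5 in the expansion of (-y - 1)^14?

The general term is C(14,j)·(-y)^j·(-1)^(14-j); the y^5 term has j = 5.
C(14,5) = 2002.
Coefficient = C(14,5) · (-1)^5 · (-1)^9 = 2002 · (-1) · (-1) = 2002.

2002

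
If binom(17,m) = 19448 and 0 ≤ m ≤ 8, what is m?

C(17,m) increases on 0 ≤ m ≤ 8. C(17,6) = 12376 and C(17,7) = 19448, so m = 7.

7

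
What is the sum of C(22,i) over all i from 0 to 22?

4194304

The entries of row 22 sum to 2^22 = 4194304.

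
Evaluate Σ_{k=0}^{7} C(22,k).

280600

1 + 22 + 231 + 1540 + 7315 + 26334 + 74613 + 170544 = 280600.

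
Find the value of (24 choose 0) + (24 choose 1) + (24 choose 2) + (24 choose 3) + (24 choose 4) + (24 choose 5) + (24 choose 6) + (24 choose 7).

1 + 24 + 276 + 2024 + 10626 + 42504 + 134596 + 346104 = 536155.

536155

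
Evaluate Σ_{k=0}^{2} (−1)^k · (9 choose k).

The partial alternating sum Σ_{k=0}^{2} (−1)^k C(9,k) = (−1)^2 C(8,2) = 28.

28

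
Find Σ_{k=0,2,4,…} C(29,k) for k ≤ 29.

268435456

Even-k terms of row 29 sum to 2^28 = 268435456.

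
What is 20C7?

77520

C(20,7) = (20·19·18·17·16·15·14) / 7! = 390700800 / 5040 = 77520.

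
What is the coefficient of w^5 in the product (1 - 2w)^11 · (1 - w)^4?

-44726

Coefficient of w^5 = Σ_{j} C(11,j)·(-2)^j·C(4,5-j)·(-1)^(5-j) for j from 1 to 5.
= (-22) + (-880) + (-7920) + (-21120) + (-14784) = -44726.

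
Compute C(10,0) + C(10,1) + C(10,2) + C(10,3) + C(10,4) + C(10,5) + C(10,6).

1 + 10 + 45 + 120 + 210 + 252 + 210 = 848.

848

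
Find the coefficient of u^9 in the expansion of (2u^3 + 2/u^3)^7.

General term: C(7,j)·(2u^3)^j·(2/u^3)^(7-j), with u-exponent 3j − 3(7−j) = 6j − 21.
Set 6j − 21 = 9: j = 5.
C(7,5) = 21; 2^5 = 32; 2^2 = 4.
Coefficient = 21 · 32 · 4 = 2688.

2688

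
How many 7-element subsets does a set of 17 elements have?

19448

C(17,7) = (17·16·15·14·13·12·11) / 7! = 98017920 / 5040 = 19448.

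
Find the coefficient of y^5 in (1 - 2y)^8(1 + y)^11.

-450

Coefficient of y^5 = Σ_{j} C(8,j)·(-2)^j·C(11,5-j)·1^(5-j) for j from 0 to 5.
= 462 + (-5280) + 18480 + (-24640) + 12320 + (-1792) = -450.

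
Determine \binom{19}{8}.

C(19,8) = (19·18·17·16·15·14·13·12) / 8! = 3047466240 / 40320 = 75582.

75582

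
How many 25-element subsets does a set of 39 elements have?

C(39,25) = C(39,14) by symmetry.
C(39,14) = (39·38·37·36·35·34·33·32·31·30·29·28·27·26) / 14! = 1315041316842168115200 / 87178291200 = 15084504396.

15084504396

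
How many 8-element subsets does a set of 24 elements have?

735471

C(24,8) = (24·23·22·21·20·19·18·17) / 8! = 29654190720 / 40320 = 735471.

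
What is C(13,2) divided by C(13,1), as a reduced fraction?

C(n,k+1)/C(n,k) = (n−k)/(k+1) = (13−1)/(1+1) = 12/2 = 6.

6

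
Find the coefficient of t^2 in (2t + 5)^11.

429687500

The general term is C(11,j)·(2t)^j·(5)^(11-j); the t^2 term has j = 2.
C(11,2) = 55.
Coefficient = C(11,2) · 2^2 · 5^9 = 55 · 4 · 1953125 = 429687500.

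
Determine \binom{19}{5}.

11628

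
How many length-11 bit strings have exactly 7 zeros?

330

Choose the 7 positions: C(11,7) = 330.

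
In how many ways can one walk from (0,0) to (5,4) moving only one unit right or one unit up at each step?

126

Each path is a sequence of 9 steps with 5 rights: C(9,5) = 126.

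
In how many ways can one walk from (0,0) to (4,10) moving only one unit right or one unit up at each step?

Each path is a sequence of 14 steps with 4 rights: C(14,4) = 1001.

1001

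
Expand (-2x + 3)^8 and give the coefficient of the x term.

-34992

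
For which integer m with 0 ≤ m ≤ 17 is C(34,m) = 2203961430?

16

C(34,m) increases on 0 ≤ m ≤ 17. C(34,15) = 1855967520 and C(34,16) = 2203961430, so m = 16.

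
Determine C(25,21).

C(25,21) = C(25,4) by symmetry.
C(25,4) = (25·24·23·22) / 4! = 303600 / 24 = 12650.

12650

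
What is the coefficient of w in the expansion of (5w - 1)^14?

The general term is C(14,j)·(5w)^j·(-1)^(14-j); the w^1 term has j = 1.
C(14,1) = 14.
Coefficient = C(14,1) · 5^1 · (-1)^13 = 14 · 5 · (-1) = -70.

-70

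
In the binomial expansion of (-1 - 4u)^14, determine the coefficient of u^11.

1526726656

The general term is C(14,j)·(-1)^j·(-4u)^(14-j); the u^11 term has j = 3.
C(14,3) = 364.
Coefficient = C(14,3) · (-1)^3 · (-4)^11 = 364 · (-1) · (-4194304) = 1526726656.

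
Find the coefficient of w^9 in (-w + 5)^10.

The general term is C(10,j)·(-w)^j·(5)^(10-j); the w^9 term has j = 9.
C(10,9) = 10.
Coefficient = C(10,9) · (-1)^9 · 5^1 = 10 · (-1) · 5 = -50.

-50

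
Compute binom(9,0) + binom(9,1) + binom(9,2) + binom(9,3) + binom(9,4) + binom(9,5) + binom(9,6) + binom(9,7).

502

1 + 9 + 36 + 84 + 126 + 126 + 84 + 36 = 502.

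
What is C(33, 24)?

38567100

C(33,24) = C(33,9) by symmetry.
C(33,9) = (33·32·31·30·29·28·27·26·25) / 9! = 13995229248000 / 362880 = 38567100.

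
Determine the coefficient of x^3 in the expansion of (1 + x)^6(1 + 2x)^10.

Coefficient of x^3 = Σ_{j} C(6,j)·1^j·C(10,3-j)·2^(3-j) for j from 0 to 3.
= 960 + 1080 + 300 + 20 = 2360.

2360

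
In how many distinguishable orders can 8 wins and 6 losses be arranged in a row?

Choose positions for the wins: C(14,8) = 3003.

3003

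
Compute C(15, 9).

5005

C(15,9) = C(15,6) by symmetry.
C(15,6) = (15·14·13·12·11·10) / 6! = 3603600 / 720 = 5005.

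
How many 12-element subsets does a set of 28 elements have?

C(28,12) = (28·27·26·25·24·23·22·21·20·19·18·17) / 12! = 14572069319808000 / 479001600 = 30421755.

30421755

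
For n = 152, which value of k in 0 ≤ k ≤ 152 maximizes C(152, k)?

76

C(152,k) is maximized at k = 152/2 = 76.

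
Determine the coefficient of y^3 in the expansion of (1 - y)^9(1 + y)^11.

-18

Coefficient of y^3 = Σ_{j} C(9,j)·(-1)^j·C(11,3-j)·1^(3-j) for j from 0 to 3.
= 165 + (-495) + 396 + (-84) = -18.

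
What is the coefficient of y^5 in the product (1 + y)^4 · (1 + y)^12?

4368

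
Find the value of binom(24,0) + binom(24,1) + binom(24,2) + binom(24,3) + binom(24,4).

1 + 24 + 276 + 2024 + 10626 = 12951.

12951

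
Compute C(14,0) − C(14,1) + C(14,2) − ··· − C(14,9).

The partial alternating sum Σ_{k=0}^{9} (−1)^k C(14,k) = (−1)^9 C(13,9) = -715.

-715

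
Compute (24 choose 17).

346104

C(24,17) = C(24,7) by symmetry.
C(24,7) = (24·23·22·21·20·19·18) / 7! = 1744364160 / 5040 = 346104.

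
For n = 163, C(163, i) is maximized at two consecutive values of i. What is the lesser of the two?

81

For odd n = 163, C(163,i) peaks at i = (n−1)/2 and (n+1)/2; the lesser is 81.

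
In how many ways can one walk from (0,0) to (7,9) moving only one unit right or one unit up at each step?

11440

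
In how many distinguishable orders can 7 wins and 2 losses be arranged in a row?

Choose positions for the wins: C(9,7) = 36.

36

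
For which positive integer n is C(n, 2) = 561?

n(n−1)/2 = 561 ⇒ n(n−1) = 1122. Since 34·33 = 1122, n = 34.

34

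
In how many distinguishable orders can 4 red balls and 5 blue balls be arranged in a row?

126

Choose positions for the red balls: C(9,4) = 126.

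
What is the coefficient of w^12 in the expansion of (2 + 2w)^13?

106496

The general term is C(13,j)·(2)^j·(2w)^(13-j); the w^12 term has j = 1.
C(13,1) = 13.
Coefficient = C(13,1) · 2^1 · 2^12 = 13 · 2 · 4096 = 106496.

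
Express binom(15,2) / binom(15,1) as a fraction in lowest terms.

7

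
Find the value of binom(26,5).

65780

C(26,5) = (26·25·24·23·22) / 5! = 7893600 / 120 = 65780.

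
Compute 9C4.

126

C(9,4) = (9·8·7·6) / 4! = 3024 / 24 = 126.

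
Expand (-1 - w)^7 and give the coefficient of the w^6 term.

The general term is C(7,j)·(-1)^j·(-w)^(7-j); the w^6 term has j = 1.
C(7,1) = 7.
Coefficient = C(7,1) · (-1)^1 = 7 · (-1) = -7.

-7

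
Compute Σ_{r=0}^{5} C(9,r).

1 + 9 + 36 + 84 + 126 + 126 = 382.

382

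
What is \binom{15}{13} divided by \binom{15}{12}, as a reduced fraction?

C(n,k+1)/C(n,k) = (n−k)/(k+1) = (15−12)/(12+1) = 3/13.

3/13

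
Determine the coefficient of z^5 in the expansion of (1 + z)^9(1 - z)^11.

Coefficient of z^5 = Σ_{j} C(9,j)·1^j·C(11,5-j)·(-1)^(5-j) for j from 0 to 5.
= (-462) + 2970 + (-5940) + 4620 + (-1386) + 126 = -72.

-72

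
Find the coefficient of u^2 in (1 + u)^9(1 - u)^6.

Coefficient of u^2 = Σ_{j} C(9,j)·1^j·C(6,2-j)·(-1)^(2-j) for j from 0 to 2.
= 15 + (-54) + 36 = -3.

-3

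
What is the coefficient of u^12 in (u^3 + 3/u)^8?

1512

General term: C(8,j)·(u^3)^j·(3/u)^(8-j), with u-exponent 3j − 1(8−j) = 4j − 8.
Set 4j − 8 = 12: j = 5.
C(8,5) = 56; 1^5 = 1; 3^3 = 27.
Coefficient = 56 · 1 · 27 = 1512.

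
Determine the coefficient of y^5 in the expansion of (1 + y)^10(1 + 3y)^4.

Coefficient of y^5 = Σ_{j} C(10,j)·1^j·C(4,5-j)·3^(5-j) for j from 1 to 5.
= 810 + 4860 + 6480 + 2520 + 252 = 14922.

14922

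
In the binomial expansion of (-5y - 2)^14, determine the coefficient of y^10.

156406250000

The general term is C(14,j)·(-5y)^j·(-2)^(14-j); the y^10 term has j = 10.
C(14,10) = 1001.
Coefficient = C(14,10) · (-5)^10 · (-2)^4 = 1001 · 9765625 · 16 = 156406250000.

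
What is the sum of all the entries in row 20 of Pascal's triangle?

1048576

Setting x = 1 in (1+x)^20 gives Σ C(20,r) = 2^20 = 1048576.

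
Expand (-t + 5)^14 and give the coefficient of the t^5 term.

-3910156250

The general term is C(14,j)·(-t)^j·(5)^(14-j); the t^5 term has j = 5.
C(14,5) = 2002.
Coefficient = C(14,5) · (-1)^5 · 5^9 = 2002 · (-1) · 1953125 = -3910156250.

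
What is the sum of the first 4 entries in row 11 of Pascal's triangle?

1 + 11 + 55 + 165 = 232.

232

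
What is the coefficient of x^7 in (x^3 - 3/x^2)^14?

-7505784

General term: C(14,j)·(x^3)^j·(-3/x^2)^(14-j), with x-exponent 3j − 2(14−j) = 5j − 28.
Set 5j − 28 = 7: j = 7.
C(14,7) = 3432; 1^7 = 1; (-3)^7 = -2187.
Coefficient = 3432 · 1 · (-2187) = -7505784.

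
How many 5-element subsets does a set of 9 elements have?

126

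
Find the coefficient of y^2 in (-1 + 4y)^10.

720

The general term is C(10,j)·(-1)^j·(4y)^(10-j); the y^2 term has j = 8.
C(10,8) = 45.
Coefficient = C(10,8) · 4^2 = 45 · 16 = 720.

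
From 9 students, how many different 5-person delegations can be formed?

126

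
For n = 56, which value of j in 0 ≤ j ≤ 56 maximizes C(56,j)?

28

C(56,j) is maximized at j = 56/2 = 28.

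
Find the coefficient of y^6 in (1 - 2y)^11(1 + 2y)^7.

Coefficient of y^6 = Σ_{j} C(11,j)·(-2)^j·C(7,6-j)·2^(6-j) for j from 0 to 6.
= 448 + (-14784) + 123200 + (-369600) + 443520 + (-206976) + 29568 = 5376.

5376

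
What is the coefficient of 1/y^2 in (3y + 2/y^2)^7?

General term: C(7,j)·(3y)^j·(2/y^2)^(7-j), with y-exponent 1j − 2(7−j) = 3j − 14.
Set 3j − 14 = -2: j = 4.
C(7,4) = 35; 3^4 = 81; 2^3 = 8.
Coefficient = 35 · 81 · 8 = 22680.

22680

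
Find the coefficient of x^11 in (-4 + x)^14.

The general term is C(14,j)·(-4)^j·(x)^(14-j); the x^11 term has j = 3.
C(14,3) = 364.
Coefficient = C(14,3) · (-4)^3 = 364 · (-64) = -23296.

-23296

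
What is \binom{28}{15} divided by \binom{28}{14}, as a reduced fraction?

C(n,k+1)/C(n,k) = (n−k)/(k+1) = (28−14)/(14+1) = 14/15.

14/15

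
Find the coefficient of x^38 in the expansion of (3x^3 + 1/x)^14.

General term: C(14,j)·(3x^3)^j·(1/x)^(14-j), with x-exponent 3j − 1(14−j) = 4j − 14.
Set 4j − 14 = 38: j = 13.
C(14,13) = 14; 3^13 = 1594323; 1^1 = 1.
Coefficient = 14 · 1594323 · 1 = 22320522.

22320522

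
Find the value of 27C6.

296010

C(27,6) = (27·26·25·24·23·22) / 6! = 213127200 / 720 = 296010.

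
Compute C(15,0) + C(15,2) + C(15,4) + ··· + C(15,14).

16384

Even-k terms of row 15 sum to 2^14 = 16384.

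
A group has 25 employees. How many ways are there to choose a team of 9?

This is C(25,9) = 2042975.

2042975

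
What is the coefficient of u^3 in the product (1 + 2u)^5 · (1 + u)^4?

304

Coefficient of u^3 = Σ_{j} C(5,j)·2^j·C(4,3-j)·1^(3-j) for j from 0 to 3.
= 4 + 60 + 160 + 80 = 304.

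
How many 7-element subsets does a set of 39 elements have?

15380937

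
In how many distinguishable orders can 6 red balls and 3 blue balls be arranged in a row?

84

Choose positions for the red balls: C(9,6) = 84.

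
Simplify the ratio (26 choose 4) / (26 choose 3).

23/4

C(n,k+1)/C(n,k) = (n−k)/(k+1) = (26−3)/(3+1) = 23/4.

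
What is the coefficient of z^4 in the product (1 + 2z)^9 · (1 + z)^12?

Coefficient of z^4 = Σ_{j} C(9,j)·2^j·C(12,4-j)·1^(4-j) for j from 0 to 4.
= 495 + 3960 + 9504 + 8064 + 2016 = 24039.

24039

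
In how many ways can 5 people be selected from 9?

This is C(9,5) = 126.

126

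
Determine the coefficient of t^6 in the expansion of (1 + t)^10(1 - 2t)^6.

-470

Coefficient of t^6 = Σ_{j} C(10,j)·1^j·C(6,6-j)·(-2)^(6-j) for j from 0 to 6.
= 64 + (-1920) + 10800 + (-19200) + 12600 + (-3024) + 210 = -470.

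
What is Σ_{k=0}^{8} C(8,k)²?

12870

Σ C(8,k)² is the coefficient of x^8 in (1+x)^8(1+x)^8 = (1+x)^16, i.e. C(16,8) = 12870.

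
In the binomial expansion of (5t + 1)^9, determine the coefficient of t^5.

393750

The general term is C(9,j)·(5t)^j·(1)^(9-j); the t^5 term has j = 5.
C(9,5) = 126.
Coefficient = C(9,5) · 5^5 = 126 · 3125 = 393750.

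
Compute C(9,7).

36

C(9,7) = C(9,2) by symmetry.
C(9,2) = (9·8) / 2! = 72 / 2 = 36.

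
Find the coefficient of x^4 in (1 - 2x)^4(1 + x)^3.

Coefficient of x^4 = Σ_{j} C(4,j)·(-2)^j·C(3,4-j)·1^(4-j) for j from 1 to 4.
= (-8) + 72 + (-96) + 16 = -16.

-16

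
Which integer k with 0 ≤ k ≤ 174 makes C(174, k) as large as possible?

87

C(174,k) is maximized at k = 174/2 = 87.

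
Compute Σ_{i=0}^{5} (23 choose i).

1 + 23 + 253 + 1771 + 8855 + 33649 = 44552.

44552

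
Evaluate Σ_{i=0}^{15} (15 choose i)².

155117520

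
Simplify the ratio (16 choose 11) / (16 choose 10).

6/11

C(n,k+1)/C(n,k) = (n−k)/(k+1) = (16−10)/(10+1) = 6/11.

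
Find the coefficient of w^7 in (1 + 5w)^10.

The general term is C(10,j)·(1)^j·(5w)^(10-j); the w^7 term has j = 3.
C(10,3) = 120.
Coefficient = C(10,3) · 5^7 = 120 · 78125 = 9375000.

9375000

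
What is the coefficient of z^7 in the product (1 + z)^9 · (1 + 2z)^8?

247684

Coefficient of z^7 = Σ_{j} C(9,j)·1^j·C(8,7-j)·2^(7-j) for j from 0 to 7.
= 1024 + 16128 + 64512 + 94080 + 56448 + 14112 + 1344 + 36 = 247684.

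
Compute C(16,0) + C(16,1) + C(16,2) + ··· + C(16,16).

Setting x = 1 in (1+x)^16 gives Σ C(16,i) = 2^16 = 65536.

65536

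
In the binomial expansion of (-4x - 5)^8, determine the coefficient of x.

The general term is C(8,j)·(-4x)^j·(-5)^(8-j); the x^1 term has j = 1.
C(8,1) = 8.
Coefficient = C(8,1) · (-4)^1 · (-5)^7 = 8 · (-4) · (-78125) = 2500000.

2500000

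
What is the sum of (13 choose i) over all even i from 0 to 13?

4096

Even-i terms of row 13 sum to 2^12 = 4096.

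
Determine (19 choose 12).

50388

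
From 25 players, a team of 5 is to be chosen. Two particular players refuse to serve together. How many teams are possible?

51359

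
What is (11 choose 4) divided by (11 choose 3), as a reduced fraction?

2

C(n,k+1)/C(n,k) = (n−k)/(k+1) = (11−3)/(3+1) = 8/4 = 2.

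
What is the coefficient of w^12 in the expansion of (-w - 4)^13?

-52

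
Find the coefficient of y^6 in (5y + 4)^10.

840000000

The general term is C(10,j)·(5y)^j·(4)^(10-j); the y^6 term has j = 6.
C(10,6) = 210.
Coefficient = C(10,6) · 5^6 · 4^4 = 210 · 15625 · 256 = 840000000.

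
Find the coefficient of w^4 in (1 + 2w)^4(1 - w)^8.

Coefficient of w^4 = Σ_{j} C(4,j)·2^j·C(8,4-j)·(-1)^(4-j) for j from 0 to 4.
= 70 + (-448) + 672 + (-256) + 16 = 54.

54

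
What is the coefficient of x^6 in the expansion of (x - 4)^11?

-473088

The general term is C(11,j)·(x)^j·(-4)^(11-j); the x^6 term has j = 6.
C(11,6) = 462.
Coefficient = C(11,6) · (-4)^5 = 462 · (-1024) = -473088.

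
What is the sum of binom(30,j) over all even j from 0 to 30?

536870912

Half of (1+1)^30 + (1−1)^30 gives the even-index sum: 2^29 = 536870912.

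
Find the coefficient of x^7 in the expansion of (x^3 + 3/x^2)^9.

General term: C(9,j)·(x^3)^j·(3/x^2)^(9-j), with x-exponent 3j − 2(9−j) = 5j − 18.
Set 5j − 18 = 7: j = 5.
C(9,5) = 126; 1^5 = 1; 3^4 = 81.
Coefficient = 126 · 1 · 81 = 10206.

10206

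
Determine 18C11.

C(18,11) = C(18,7) by symmetry.
C(18,7) = (18·17·16·15·14·13·12) / 7! = 160392960 / 5040 = 31824.

31824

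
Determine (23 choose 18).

33649

C(23,18) = C(23,5) by symmetry.
C(23,5) = (23·22·21·20·19) / 5! = 4037880 / 120 = 33649.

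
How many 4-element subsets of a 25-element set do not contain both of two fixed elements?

12397

All 4-subsets: C(25,4) = 12650. Those containing both fixed elements: C(23,2) = 253.
12650 − 253 = 12397.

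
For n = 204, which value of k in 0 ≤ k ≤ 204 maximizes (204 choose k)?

C(204,k) is maximized at k = 204/2 = 102.

102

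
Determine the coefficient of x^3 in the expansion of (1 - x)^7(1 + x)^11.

-24

Coefficient of x^3 = Σ_{j} C(7,j)·(-1)^j·C(11,3-j)·1^(3-j) for j from 0 to 3.
= 165 + (-385) + 231 + (-35) = -24.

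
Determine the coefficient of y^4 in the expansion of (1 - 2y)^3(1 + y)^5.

Coefficient of y^4 = Σ_{j} C(3,j)·(-2)^j·C(5,4-j)·1^(4-j) for j from 0 to 3.
= 5 + (-60) + 120 + (-40) = 25.

25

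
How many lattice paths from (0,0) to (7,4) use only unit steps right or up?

330

Each path is a sequence of 11 steps with 7 rights: C(11,7) = 330.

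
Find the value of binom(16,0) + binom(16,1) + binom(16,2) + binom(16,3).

1 + 16 + 120 + 560 = 697.

697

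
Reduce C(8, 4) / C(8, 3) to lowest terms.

5/4

C(n,k+1)/C(n,k) = (n−k)/(k+1) = (8−3)/(3+1) = 5/4.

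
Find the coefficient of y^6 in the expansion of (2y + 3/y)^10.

General term: C(10,j)·(2y)^j·(3/y)^(10-j), with y-exponent 1j − 1(10−j) = 2j − 10.
Set 2j − 10 = 6: j = 8.
C(10,8) = 45; 2^8 = 256; 3^2 = 9.
Coefficient = 45 · 256 · 9 = 103680.

103680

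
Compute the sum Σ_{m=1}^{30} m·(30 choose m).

Since m·C(30,m) = 30·C(29,m−1), the sum is 30·2^29 = 30·536870912 = 16106127360.

16106127360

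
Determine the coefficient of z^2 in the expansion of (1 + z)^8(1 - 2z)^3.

-8

Coefficient of z^2 = Σ_{j} C(8,j)·1^j·C(3,2-j)·(-2)^(2-j) for j from 0 to 2.
= 12 + (-48) + 28 = -8.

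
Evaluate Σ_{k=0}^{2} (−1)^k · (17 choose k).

The partial alternating sum Σ_{k=0}^{2} (−1)^k C(17,k) = (−1)^2 C(16,2) = 120.

120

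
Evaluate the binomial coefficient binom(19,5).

C(19,5) = (19·18·17·16·15) / 5! = 1395360 / 120 = 11628.

11628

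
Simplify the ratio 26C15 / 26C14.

C(n,k+1)/C(n,k) = (n−k)/(k+1) = (26−14)/(14+1) = 12/15 = 4/5.

4/5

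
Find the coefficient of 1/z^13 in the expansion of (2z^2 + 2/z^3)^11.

General term: C(11,j)·(2z^2)^j·(2/z^3)^(11-j), with z-exponent 2j − 3(11−j) = 5j − 33.
Set 5j − 33 = -13: j = 4.
C(11,4) = 330; 2^4 = 16; 2^7 = 128.
Coefficient = 330 · 16 · 128 = 675840.

675840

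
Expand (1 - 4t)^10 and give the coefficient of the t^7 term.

-1966080

The general term is C(10,j)·(1)^j·(-4t)^(10-j); the t^7 term has j = 3.
C(10,3) = 120.
Coefficient = C(10,3) · (-4)^7 = 120 · (-16384) = -1966080.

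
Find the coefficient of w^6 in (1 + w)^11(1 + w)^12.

100947

(1 + w)^11(1 + w)^12 = (1 + w)^23, so the coefficient of w^6 is C(23,6)·1^6 = 100947·1 = 100947.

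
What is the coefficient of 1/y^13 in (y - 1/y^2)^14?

-2002

General term: C(14,j)·(y)^j·(-1/y^2)^(14-j), with y-exponent 1j − 2(14−j) = 3j − 28.
Set 3j − 28 = -13: j = 5.
C(14,5) = 2002; 1^5 = 1; (-1)^9 = -1.
Coefficient = 2002 · 1 · (-1) = -2002.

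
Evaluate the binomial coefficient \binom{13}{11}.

78

C(13,11) = C(13,2) by symmetry.
C(13,2) = (13·12) / 2! = 156 / 2 = 78.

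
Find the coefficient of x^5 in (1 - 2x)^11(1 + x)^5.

507

Coefficient of x^5 = Σ_{j} C(11,j)·(-2)^j·C(5,5-j)·1^(5-j) for j from 0 to 5.
= 1 + (-110) + 2200 + (-13200) + 26400 + (-14784) = 507.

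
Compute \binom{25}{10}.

C(25,10) = (25·24·23·22·21·20·19·18·17·16) / 10! = 11861676288000 / 3628800 = 3268760.

3268760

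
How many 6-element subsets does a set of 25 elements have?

177100

C(25,6) = (25·24·23·22·21·20) / 6! = 127512000 / 720 = 177100.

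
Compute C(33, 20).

C(33,20) = C(33,13) by symmetry.
C(33,13) = (33·32·31·30·29·28·27·26·25·24·23·22·21) / 13! = 3569119343741952000 / 6227020800 = 573166440.

573166440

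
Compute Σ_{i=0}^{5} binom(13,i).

2380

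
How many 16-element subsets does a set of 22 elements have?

74613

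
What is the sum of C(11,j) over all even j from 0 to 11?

Half of (1+1)^11 + (1−1)^11 gives the even-index sum: 2^10 = 1024.

1024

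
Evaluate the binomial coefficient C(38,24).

9669554100

C(38,24) = C(38,14) by symmetry.
C(38,14) = (38·37·36·35·34·33·32·31·30·29·28·27·26·25) / 14! = 842975203103953920000 / 87178291200 = 9669554100.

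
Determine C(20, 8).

125970

C(20,8) = (20·19·18·17·16·15·14·13) / 8! = 5079110400 / 40320 = 125970.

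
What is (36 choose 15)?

C(36,15) = (36·35·34·33·32·31·30·29·28·27·26·25·24·23·22) / 15! = 7281003461233582080000 / 1307674368000 = 5567902560.

5567902560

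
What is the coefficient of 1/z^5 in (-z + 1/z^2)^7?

-35

General term: C(7,j)·(-z)^j·(1/z^2)^(7-j), with z-exponent 1j − 2(7−j) = 3j − 14.
Set 3j − 14 = -5: j = 3.
C(7,3) = 35; (-1)^3 = -1; 1^4 = 1.
Coefficient = 35 · (-1) · 1 = -35.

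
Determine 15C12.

C(15,12) = C(15,3) by symmetry.
C(15,3) = (15·14·13) / 3! = 2730 / 6 = 455.

455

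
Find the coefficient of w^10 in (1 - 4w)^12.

69206016

The general term is C(12,j)·(1)^j·(-4w)^(12-j); the w^10 term has j = 2.
C(12,2) = 66.
Coefficient = C(12,2) · (-4)^10 = 66 · 1048576 = 69206016.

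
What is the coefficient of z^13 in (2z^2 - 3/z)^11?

General term: C(11,j)·(2z^2)^j·(-3/z)^(11-j), with z-exponent 2j − 1(11−j) = 3j − 11.
Set 3j − 11 = 13: j = 8.
C(11,8) = 165; 2^8 = 256; (-3)^3 = -27.
Coefficient = 165 · 256 · (-27) = -1140480.

-1140480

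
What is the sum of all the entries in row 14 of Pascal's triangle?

16384

The entries of row 14 sum to 2^14 = 16384.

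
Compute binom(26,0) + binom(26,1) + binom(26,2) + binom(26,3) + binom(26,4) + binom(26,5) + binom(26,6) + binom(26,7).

1 + 26 + 325 + 2600 + 14950 + 65780 + 230230 + 657800 = 971712.

971712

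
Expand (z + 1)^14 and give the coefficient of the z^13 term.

14

The general term is C(14,j)·(z)^j·(1)^(14-j); the z^13 term has j = 13.
C(14,13) = 14.
Coefficient = C(14,13) = 14.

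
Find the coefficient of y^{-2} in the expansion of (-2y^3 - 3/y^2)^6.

4860

General term: C(6,j)·(-2y^3)^j·(-3/y^2)^(6-j), with y-exponent 3j − 2(6−j) = 5j − 12.
Set 5j − 12 = -2: j = 2.
C(6,2) = 15; (-2)^2 = 4; (-3)^4 = 81.
Coefficient = 15 · 4 · 81 = 4860.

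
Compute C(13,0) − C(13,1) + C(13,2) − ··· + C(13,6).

924

The partial alternating sum Σ_{k=0}^{6} (−1)^k C(13,k) = (−1)^6 C(12,6) = 924.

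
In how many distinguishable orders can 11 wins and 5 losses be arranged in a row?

Choose positions for the wins: C(16,11) = 4368.

4368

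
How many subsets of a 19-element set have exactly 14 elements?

11628

Choose the 14 positions: C(19,14) = 11628.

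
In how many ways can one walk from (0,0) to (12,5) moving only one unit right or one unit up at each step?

6188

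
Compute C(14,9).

2002

C(14,9) = C(14,5) by symmetry.
C(14,5) = (14·13·12·11·10) / 5! = 240240 / 120 = 2002.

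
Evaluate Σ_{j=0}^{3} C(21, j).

1 + 21 + 210 + 1330 = 1562.

1562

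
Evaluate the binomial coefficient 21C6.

54264

C(21,6) = (21·20·19·18·17·16) / 6! = 39070080 / 720 = 54264.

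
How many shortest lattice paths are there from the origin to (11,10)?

352716

Each path is a sequence of 21 steps with 11 rights: C(21,11) = 352716.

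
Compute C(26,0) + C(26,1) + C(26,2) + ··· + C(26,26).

67108864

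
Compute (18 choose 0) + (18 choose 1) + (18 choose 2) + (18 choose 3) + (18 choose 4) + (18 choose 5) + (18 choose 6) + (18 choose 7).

1 + 18 + 153 + 816 + 3060 + 8568 + 18564 + 31824 = 63004.

63004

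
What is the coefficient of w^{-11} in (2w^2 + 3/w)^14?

General term: C(14,j)·(2w^2)^j·(3/w)^(14-j), with w-exponent 2j − 1(14−j) = 3j − 14.
Set 3j − 14 = -11: j = 1.
C(14,1) = 14; 2^1 = 2; 3^13 = 1594323.
Coefficient = 14 · 2 · 1594323 = 44641044.

44641044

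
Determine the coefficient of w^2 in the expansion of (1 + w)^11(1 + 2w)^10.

Coefficient of w^2 = Σ_{j} C(11,j)·1^j·C(10,2-j)·2^(2-j) for j from 0 to 2.
= 180 + 220 + 55 = 455.

455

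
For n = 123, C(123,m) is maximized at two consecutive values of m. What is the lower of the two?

61

For odd n = 123, C(123,m) peaks at m = (n−1)/2 and (n+1)/2; the lower is 61.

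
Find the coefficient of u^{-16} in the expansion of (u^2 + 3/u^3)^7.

5103

General term: C(7,j)·(u^2)^j·(3/u^3)^(7-j), with u-exponent 2j − 3(7−j) = 5j − 21.
Set 5j − 21 = -16: j = 1.
C(7,1) = 7; 1^1 = 1; 3^6 = 729.
Coefficient = 7 · 1 · 729 = 5103.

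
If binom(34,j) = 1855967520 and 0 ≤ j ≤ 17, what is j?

C(34,j) increases on 0 ≤ j ≤ 17. C(34,14) = 1391975640 and C(34,15) = 1855967520, so j = 15.

15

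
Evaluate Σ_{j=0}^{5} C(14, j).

3473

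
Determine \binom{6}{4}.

15

C(6,4) = C(6,2) by symmetry.
C(6,2) = (6·5) / 2! = 30 / 2 = 15.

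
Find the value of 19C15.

3876

C(19,15) = C(19,4) by symmetry.
C(19,4) = (19·18·17·16) / 4! = 93024 / 24 = 3876.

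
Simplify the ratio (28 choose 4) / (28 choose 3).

C(n,k+1)/C(n,k) = (n−k)/(k+1) = (28−3)/(3+1) = 25/4.

25/4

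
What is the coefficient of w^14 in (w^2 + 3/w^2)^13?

7722

General term: C(13,j)·(w^2)^j·(3/w^2)^(13-j), with w-exponent 2j − 2(13−j) = 4j − 26.
Set 4j − 26 = 14: j = 10.
C(13,10) = 286; 1^10 = 1; 3^3 = 27.
Coefficient = 286 · 1 · 27 = 7722.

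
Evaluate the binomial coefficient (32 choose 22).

64512240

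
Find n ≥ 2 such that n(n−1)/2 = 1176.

n(n−1)/2 = 1176 ⇒ n(n−1) = 2352. Since 49·48 = 2352, n = 49.

49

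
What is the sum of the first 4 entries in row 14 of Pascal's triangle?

470

1 + 14 + 91 + 364 = 470.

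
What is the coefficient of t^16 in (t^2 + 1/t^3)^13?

78

General term: C(13,j)·(t^2)^j·(1/t^3)^(13-j), with t-exponent 2j − 3(13−j) = 5j − 39.
Set 5j − 39 = 16: j = 11.
C(13,11) = 78; 1^11 = 1; 1^2 = 1.
Coefficient = 78 · 1 · 1 = 78.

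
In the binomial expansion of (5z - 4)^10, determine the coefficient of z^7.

The general term is C(10,j)·(5z)^j·(-4)^(10-j); the z^7 term has j = 7.
C(10,7) = 120.
Coefficient = C(10,7) · 5^7 · (-4)^3 = 120 · 78125 · (-64) = -600000000.

-600000000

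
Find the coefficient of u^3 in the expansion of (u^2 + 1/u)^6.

20

General term: C(6,j)·(u^2)^j·(1/u)^(6-j), with u-exponent 2j − 1(6−j) = 3j − 6.
Set 3j − 6 = 3: j = 3.
C(6,3) = 20; 1^3 = 1; 1^3 = 1.
Coefficient = 20 · 1 · 1 = 20.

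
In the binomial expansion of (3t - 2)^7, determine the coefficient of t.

The general term is C(7,j)·(3t)^j·(-2)^(7-j); the t^1 term has j = 1.
C(7,1) = 7.
Coefficient = C(7,1) · 3^1 · (-2)^6 = 7 · 3 · 64 = 1344.

1344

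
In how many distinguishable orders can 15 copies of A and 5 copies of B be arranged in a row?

Choose positions for the A's: C(20,15) = 15504.

15504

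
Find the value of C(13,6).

C(13,6) = (13·12·11·10·9·8) / 6! = 1235520 / 720 = 1716.

1716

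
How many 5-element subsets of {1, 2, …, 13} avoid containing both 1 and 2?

All 5-subsets: C(13,5) = 1287. Those containing both fixed elements: C(11,3) = 165.
1287 − 165 = 1122.

1122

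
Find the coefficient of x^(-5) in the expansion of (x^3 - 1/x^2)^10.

-120

General term: C(10,j)·(x^3)^j·(-1/x^2)^(10-j), with x-exponent 3j − 2(10−j) = 5j − 20.
Set 5j − 20 = -5: j = 3.
C(10,3) = 120; 1^3 = 1; (-1)^7 = -1.
Coefficient = 120 · 1 · (-1) = -120.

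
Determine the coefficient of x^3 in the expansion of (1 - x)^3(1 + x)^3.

Coefficient of x^3 = Σ_{j} C(3,j)·(-1)^j·C(3,3-j)·1^(3-j) for j from 0 to 3.
= 1 + (-9) + 9 + (-1) = 0.

0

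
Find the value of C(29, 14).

77558760

C(29,14) = (29·28·27·26·25·24·23·22·21·20·19·18·17·16) / 14! = 6761440164390912000 / 87178291200 = 77558760.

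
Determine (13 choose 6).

1716

C(13,6) = (13·12·11·10·9·8) / 6! = 1235520 / 720 = 1716.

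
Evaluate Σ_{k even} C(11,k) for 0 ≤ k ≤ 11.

Even-k terms of row 11 sum to 2^10 = 1024.

1024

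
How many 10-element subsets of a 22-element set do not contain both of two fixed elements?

520676

All 10-subsets: C(22,10) = 646646. Those containing both fixed elements: C(20,8) = 125970.
646646 − 125970 = 520676.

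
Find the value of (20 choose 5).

C(20,5) = (20·19·18·17·16) / 5! = 1860480 / 120 = 15504.

15504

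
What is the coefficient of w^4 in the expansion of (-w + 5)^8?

43750

The general term is C(8,j)·(-w)^j·(5)^(8-j); the w^4 term has j = 4.
C(8,4) = 70.
Coefficient = C(8,4) · 5^4 = 70 · 625 = 43750.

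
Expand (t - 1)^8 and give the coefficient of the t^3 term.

-56

The general term is C(8,j)·(t)^j·(-1)^(8-j); the t^3 term has j = 3.
C(8,3) = 56.
Coefficient = C(8,3) · (-1)^5 = 56 · (-1) = -56.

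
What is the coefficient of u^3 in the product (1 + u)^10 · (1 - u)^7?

Coefficient of u^3 = Σ_{j} C(10,j)·1^j·C(7,3-j)·(-1)^(3-j) for j from 0 to 3.
= (-35) + 210 + (-315) + 120 = -20.

-20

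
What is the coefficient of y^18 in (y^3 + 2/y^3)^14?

General term: C(14,j)·(y^3)^j·(2/y^3)^(14-j), with y-exponent 3j − 3(14−j) = 6j − 42.
Set 6j − 42 = 18: j = 10.
C(14,10) = 1001; 1^10 = 1; 2^4 = 16.
Coefficient = 1001 · 1 · 16 = 16016.

16016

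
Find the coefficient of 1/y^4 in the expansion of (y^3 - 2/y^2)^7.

-672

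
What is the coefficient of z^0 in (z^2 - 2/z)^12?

126720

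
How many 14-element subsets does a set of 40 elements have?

23206929840

C(40,14) = (40·39·38·37·36·35·34·33·32·31·30·29·28·27) / 14! = 2023140487449489408000 / 87178291200 = 23206929840.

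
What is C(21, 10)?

C(21,10) = (21·20·19·18·17·16·15·14·13·12) / 10! = 1279935820800 / 3628800 = 352716.

352716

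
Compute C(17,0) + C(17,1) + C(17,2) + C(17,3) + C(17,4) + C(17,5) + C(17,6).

21778

1 + 17 + 136 + 680 + 2380 + 6188 + 12376 = 21778.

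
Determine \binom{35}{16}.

4059928950

C(35,16) = (35·34·33·32·31·30·29·28·27·26·25·24·23·22·21·20) / 16! = 84945040381058457600000 / 20922789888000 = 4059928950.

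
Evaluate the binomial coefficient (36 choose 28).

30260340

C(36,28) = C(36,8) by symmetry.
C(36,8) = (36·35·34·33·32·31·30·29) / 8! = 1220096908800 / 40320 = 30260340.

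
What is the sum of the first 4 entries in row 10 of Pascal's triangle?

176

1 + 10 + 45 + 120 = 176.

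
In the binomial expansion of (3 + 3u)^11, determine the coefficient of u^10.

1948617

The general term is C(11,j)·(3)^j·(3u)^(11-j); the u^10 term has j = 1.
C(11,1) = 11.
Coefficient = C(11,1) · 3^1 · 3^10 = 11 · 3 · 59049 = 1948617.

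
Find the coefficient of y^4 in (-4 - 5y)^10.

537600000

The general term is C(10,j)·(-4)^j·(-5y)^(10-j); the y^4 term has j = 6.
C(10,6) = 210.
Coefficient = C(10,6) · (-4)^6 · (-5)^4 = 210 · 4096 · 625 = 537600000.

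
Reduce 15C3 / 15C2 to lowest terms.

C(n,k+1)/C(n,k) = (n−k)/(k+1) = (15−2)/(2+1) = 13/3.

13/3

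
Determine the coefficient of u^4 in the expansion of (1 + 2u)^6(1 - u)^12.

135

Coefficient of u^4 = Σ_{j} C(6,j)·2^j·C(12,4-j)·(-1)^(4-j) for j from 0 to 4.
= 495 + (-2640) + 3960 + (-1920) + 240 = 135.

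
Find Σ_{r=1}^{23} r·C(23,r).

96468992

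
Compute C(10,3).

C(10,3) = (10·9·8) / 3! = 720 / 6 = 120.

120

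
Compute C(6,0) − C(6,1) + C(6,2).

10

The partial alternating sum Σ_{k=0}^{2} (−1)^k C(6,k) = (−1)^2 C(5,2) = 10.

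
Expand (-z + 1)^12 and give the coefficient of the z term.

-12

The general term is C(12,j)·(-z)^j·(1)^(12-j); the z^1 term has j = 1.
C(12,1) = 12.
Coefficient = C(12,1) · (-1)^1 = 12 · (-1) = -12.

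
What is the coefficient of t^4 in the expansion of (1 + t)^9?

126

The general term is C(9,j)·(1)^j·(t)^(9-j); the t^4 term has j = 5.
C(9,5) = 126.
Coefficient = C(9,5) = 126.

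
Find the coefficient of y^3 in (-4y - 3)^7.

The general term is C(7,j)·(-4y)^j·(-3)^(7-j); the y^3 term has j = 3.
C(7,3) = 35.
Coefficient = C(7,3) · (-4)^3 · (-3)^4 = 35 · (-64) · 81 = -181440.

-181440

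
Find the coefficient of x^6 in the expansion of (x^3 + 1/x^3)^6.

15

General term: C(6,j)·(x^3)^j·(1/x^3)^(6-j), with x-exponent 3j − 3(6−j) = 6j − 18.
Set 6j − 18 = 6: j = 4.
C(6,4) = 15; 1^4 = 1; 1^2 = 1.
Coefficient = 15 · 1 · 1 = 15.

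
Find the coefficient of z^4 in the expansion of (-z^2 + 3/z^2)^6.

General term: C(6,j)·(-z^2)^j·(3/z^2)^(6-j), with z-exponent 2j − 2(6−j) = 4j − 12.
Set 4j − 12 = 4: j = 4.
C(6,4) = 15; (-1)^4 = 1; 3^2 = 9.
Coefficient = 15 · 1 · 9 = 135.

135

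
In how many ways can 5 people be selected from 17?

6188

This is C(17,5) = 6188.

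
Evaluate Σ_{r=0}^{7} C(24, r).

536155

1 + 24 + 276 + 2024 + 10626 + 42504 + 134596 + 346104 = 536155.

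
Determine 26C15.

C(26,15) = C(26,11) by symmetry.
C(26,11) = (26·25·24·23·22·21·20·19·18·17·16) / 11! = 308403583488000 / 39916800 = 7726160.

7726160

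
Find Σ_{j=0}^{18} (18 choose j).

The entries of row 18 sum to 2^18 = 262144.

262144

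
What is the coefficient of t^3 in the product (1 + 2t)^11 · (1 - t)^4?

568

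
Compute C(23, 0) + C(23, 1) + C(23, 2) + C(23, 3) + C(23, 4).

1 + 23 + 253 + 1771 + 8855 = 10903.

10903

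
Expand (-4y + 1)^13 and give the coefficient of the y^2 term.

1248

The general term is C(13,j)·(-4y)^j·(1)^(13-j); the y^2 term has j = 2.
C(13,2) = 78.
Coefficient = C(13,2) · (-4)^2 = 78 · 16 = 1248.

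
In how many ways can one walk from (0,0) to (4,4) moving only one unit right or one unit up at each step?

70

Each path is a sequence of 8 steps with 4 rights: C(8,4) = 70.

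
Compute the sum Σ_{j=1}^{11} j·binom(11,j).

11264

Since j·C(11,j) = 11·C(10,j−1), the sum is 11·2^10 = 11·1024 = 11264.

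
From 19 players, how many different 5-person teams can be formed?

This is C(19,5) = 11628.

11628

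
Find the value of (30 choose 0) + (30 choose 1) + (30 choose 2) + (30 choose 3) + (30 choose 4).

31931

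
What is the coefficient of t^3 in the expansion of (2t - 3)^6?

The general term is C(6,j)·(2t)^j·(-3)^(6-j); the t^3 term has j = 3.
C(6,3) = 20.
Coefficient = C(6,3) · 2^3 · (-3)^3 = 20 · 8 · (-27) = -4320.

-4320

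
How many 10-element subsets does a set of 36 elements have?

254186856

C(36,10) = (36·35·34·33·32·31·30·29·28·27) / 10! = 922393263052800 / 3628800 = 254186856.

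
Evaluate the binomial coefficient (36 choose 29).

C(36,29) = C(36,7) by symmetry.
C(36,7) = (36·35·34·33·32·31·30) / 7! = 42072307200 / 5040 = 8347680.

8347680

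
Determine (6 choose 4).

15

C(6,4) = C(6,2) by symmetry.
C(6,2) = (6·5) / 2! = 30 / 2 = 15.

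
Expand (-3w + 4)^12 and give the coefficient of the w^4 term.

The general term is C(12,j)·(-3w)^j·(4)^(12-j); the w^4 term has j = 4.
C(12,4) = 495.
Coefficient = C(12,4) · (-3)^4 · 4^8 = 495 · 81 · 65536 = 2627665920.

2627665920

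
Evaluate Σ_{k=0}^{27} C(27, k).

134217728

The entries of row 27 sum to 2^27 = 134217728.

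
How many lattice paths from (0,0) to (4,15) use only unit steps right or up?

3876

Each path is a sequence of 19 steps with 4 rights: C(19,4) = 3876.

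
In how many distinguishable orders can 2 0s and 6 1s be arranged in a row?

Choose positions for the 0s: C(8,2) = 28.

28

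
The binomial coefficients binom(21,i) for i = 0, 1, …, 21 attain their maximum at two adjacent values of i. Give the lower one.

10

For odd n = 21, C(21,i) peaks at i = (n−1)/2 and (n+1)/2; the lower is 10.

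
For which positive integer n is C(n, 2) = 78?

13

n(n−1)/2 = 78 ⇒ n(n−1) = 156. Since 13·12 = 156, n = 13.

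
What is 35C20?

3247943160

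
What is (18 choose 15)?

816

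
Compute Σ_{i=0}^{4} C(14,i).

1471

1 + 14 + 91 + 364 + 1001 = 1471.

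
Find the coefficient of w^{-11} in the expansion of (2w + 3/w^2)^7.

10206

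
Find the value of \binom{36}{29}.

C(36,29) = C(36,7) by symmetry.
C(36,7) = (36·35·34·33·32·31·30) / 7! = 42072307200 / 5040 = 8347680.

8347680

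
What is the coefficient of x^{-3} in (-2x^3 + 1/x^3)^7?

General term: C(7,j)·(-2x^3)^j·(1/x^3)^(7-j), with x-exponent 3j − 3(7−j) = 6j − 21.
Set 6j − 21 = -3: j = 3.
C(7,3) = 35; (-2)^3 = -8; 1^4 = 1.
Coefficient = 35 · (-8) · 1 = -280.

-280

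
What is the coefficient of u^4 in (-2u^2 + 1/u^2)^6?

240

General term: C(6,j)·(-2u^2)^j·(1/u^2)^(6-j), with u-exponent 2j − 2(6−j) = 4j − 12.
Set 4j − 12 = 4: j = 4.
C(6,4) = 15; (-2)^4 = 16; 1^2 = 1.
Coefficient = 15 · 16 · 1 = 240.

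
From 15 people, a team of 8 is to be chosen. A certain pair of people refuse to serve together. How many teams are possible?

All 8-subsets: C(15,8) = 6435. Those containing both fixed elements: C(13,6) = 1716.
6435 − 1716 = 4719.

4719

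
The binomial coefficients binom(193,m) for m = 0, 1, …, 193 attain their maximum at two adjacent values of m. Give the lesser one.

For odd n = 193, C(193,m) peaks at m = (n−1)/2 and (n+1)/2; the lesser is 96.

96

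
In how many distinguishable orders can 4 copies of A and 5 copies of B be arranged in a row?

Choose positions for the A's: C(9,4) = 126.

126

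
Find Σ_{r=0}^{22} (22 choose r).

4194304

The entries of row 22 sum to 2^22 = 4194304.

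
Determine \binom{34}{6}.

C(34,6) = (34·33·32·31·30·29) / 6! = 968330880 / 720 = 1344904.

1344904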